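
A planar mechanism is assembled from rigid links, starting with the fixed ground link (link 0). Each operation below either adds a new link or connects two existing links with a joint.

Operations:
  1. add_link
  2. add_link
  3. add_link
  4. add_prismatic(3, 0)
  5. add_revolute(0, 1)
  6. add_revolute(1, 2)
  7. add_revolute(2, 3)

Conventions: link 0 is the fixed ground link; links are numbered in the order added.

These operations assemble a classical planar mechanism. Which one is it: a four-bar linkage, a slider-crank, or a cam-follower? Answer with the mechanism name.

links: 4 (incl. ground); joints: 3 revolute, 1 prismatic, 0 higher (cam) pair, forming one closed loop
4 links, 3 revolutes + 1 prismatic in one loop → slider-crank

slider-crank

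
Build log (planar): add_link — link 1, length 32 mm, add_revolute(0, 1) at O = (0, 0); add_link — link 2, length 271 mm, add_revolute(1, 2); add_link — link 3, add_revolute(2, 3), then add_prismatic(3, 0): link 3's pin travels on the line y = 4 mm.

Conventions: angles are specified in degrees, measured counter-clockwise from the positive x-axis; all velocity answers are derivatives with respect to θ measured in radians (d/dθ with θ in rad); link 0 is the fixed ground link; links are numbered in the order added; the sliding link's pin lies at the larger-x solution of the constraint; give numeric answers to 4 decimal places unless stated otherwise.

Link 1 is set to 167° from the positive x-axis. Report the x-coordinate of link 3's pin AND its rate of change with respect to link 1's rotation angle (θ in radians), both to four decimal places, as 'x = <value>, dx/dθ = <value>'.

geometry: r = 32 mm, L = 271 mm, e = 4 mm
crank pin P = (r cos θ, r sin θ) = (-31.179842, 7.198434)
h = r sin θ − e = 7.198434 − 4 = 3.198434
x = r cos θ + √(L² − h²) = -31.179842 + 270.981125 = 239.801283
dx/dθ = −r sin θ − h·r cos θ/√(L² − h²) (θ in radians; h = 3.198434) = -6.830413

x = 239.8013, dx/dθ = -6.8304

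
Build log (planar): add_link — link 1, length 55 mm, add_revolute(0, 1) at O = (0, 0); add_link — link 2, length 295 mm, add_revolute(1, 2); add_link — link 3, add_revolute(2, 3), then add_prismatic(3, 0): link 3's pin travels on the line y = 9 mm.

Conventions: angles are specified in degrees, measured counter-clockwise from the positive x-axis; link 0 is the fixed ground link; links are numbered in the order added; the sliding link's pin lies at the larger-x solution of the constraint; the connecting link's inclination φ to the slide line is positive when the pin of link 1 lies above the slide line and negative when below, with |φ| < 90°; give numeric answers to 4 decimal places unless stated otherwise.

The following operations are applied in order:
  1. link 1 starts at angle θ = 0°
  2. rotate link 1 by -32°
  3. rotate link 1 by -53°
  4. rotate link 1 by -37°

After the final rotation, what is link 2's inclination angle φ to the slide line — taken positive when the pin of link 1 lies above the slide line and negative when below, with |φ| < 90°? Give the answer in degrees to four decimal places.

geometry: r = 55 mm, L = 295 mm, e = 9 mm; θ starts at 0°
rotate link 1 by -32°: θ ← 0° -32° = -32°
rotate link 1 by -53°: θ ← -32° -53° = -85°
rotate link 1 by -37°: θ ← -85° -37° = -122°
h = r sin θ − e = -46.642645 − 9 = -55.642645
sin φ = h / L = -55.642645 / 295 = -0.18861914
φ = arcsin(-0.18861914) = -10.872210°

-10.8722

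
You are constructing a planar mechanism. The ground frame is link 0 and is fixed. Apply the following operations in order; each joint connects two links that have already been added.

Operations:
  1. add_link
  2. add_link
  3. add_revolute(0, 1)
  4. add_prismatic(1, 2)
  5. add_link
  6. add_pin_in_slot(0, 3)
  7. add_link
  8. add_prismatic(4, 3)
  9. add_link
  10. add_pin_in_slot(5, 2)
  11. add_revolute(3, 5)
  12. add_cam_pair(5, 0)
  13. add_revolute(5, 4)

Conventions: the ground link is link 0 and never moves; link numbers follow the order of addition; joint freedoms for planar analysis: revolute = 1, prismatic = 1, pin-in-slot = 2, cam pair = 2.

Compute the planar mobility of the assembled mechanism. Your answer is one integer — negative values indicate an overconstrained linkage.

(L,J1,J2)=(1,0,0); link0 fixed
link1: (2,0,0)
link2: (3,0,0)
R 0-1 [J1]: (3,1,0)
P 1-2 [J1]: (3,2,0)
link3: (4,2,0)
PS 0-3 [J2]: (4,2,1)
link4: (5,2,1)
P 4-3 [J1]: (5,3,1)
link5: (6,3,1)
PS 5-2 [J2]: (6,3,2)
R 3-5 [J1]: (6,4,2)
C 5-0 [J2]: (6,4,3)
R 5-4 [J1]: (6,5,3)
Grübler: 3·5 − 2·5 − 3 = 2

M = 2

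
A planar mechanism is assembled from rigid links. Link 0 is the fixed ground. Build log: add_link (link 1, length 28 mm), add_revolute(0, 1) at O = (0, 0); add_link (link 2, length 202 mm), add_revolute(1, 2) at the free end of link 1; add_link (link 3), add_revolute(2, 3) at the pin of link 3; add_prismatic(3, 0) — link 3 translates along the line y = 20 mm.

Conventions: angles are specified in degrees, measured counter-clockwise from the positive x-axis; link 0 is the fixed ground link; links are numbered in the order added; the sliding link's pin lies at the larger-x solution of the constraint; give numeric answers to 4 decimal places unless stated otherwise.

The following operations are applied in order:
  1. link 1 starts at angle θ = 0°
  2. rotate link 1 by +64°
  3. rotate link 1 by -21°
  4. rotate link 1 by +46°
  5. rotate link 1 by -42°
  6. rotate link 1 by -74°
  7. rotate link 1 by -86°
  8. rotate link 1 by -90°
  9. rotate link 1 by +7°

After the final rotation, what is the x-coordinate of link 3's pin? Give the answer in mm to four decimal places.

geometry: r = 28 mm, L = 202 mm, e = 20 mm; θ starts at 0°
rotate link 1 by +64°: θ ← 0° +64° = 64°
rotate link 1 by -21°: θ ← 64° -21° = 43°
rotate link 1 by +46°: θ ← 43° +46° = 89°
rotate link 1 by -42°: θ ← 89° -42° = 47°
rotate link 1 by -74°: θ ← 47° -74° = -27°
rotate link 1 by -86°: θ ← -27° -86° = -113°
rotate link 1 by -90°: θ ← -113° -90° = -203°
rotate link 1 by +7°: θ ← -203° +7° = -196°
crank pin P = (r cos θ, r sin θ) = (-26.915327, 7.717846)
h = r sin θ − e = 7.717846 − 20 = -12.282154
x = r cos θ + √(L² − h²) = -26.915327 + 201.626260 = 174.710932

174.7109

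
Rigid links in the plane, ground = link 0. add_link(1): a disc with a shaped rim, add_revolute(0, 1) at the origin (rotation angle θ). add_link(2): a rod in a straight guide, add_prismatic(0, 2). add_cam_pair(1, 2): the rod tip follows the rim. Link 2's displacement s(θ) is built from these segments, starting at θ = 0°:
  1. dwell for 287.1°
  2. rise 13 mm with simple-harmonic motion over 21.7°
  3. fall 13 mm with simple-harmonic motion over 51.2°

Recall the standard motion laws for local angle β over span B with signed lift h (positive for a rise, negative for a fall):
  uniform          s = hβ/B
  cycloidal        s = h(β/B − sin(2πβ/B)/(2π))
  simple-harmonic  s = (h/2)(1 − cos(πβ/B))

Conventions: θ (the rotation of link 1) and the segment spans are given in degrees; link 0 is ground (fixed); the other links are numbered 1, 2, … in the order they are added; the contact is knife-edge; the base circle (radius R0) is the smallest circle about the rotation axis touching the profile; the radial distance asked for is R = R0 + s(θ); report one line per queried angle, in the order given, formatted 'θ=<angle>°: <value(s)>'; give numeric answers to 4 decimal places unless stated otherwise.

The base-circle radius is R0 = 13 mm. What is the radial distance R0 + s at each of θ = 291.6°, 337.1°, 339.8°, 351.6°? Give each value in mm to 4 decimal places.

segment 1 (0° to 287.1°, dwell): s unchanged at 0.0000
θ = 291.6° falls in segment 2 (287.1° to 308.8°, simple-harmonic, h = 13): β = 291.6 − 287.1 = 4.5°, B = 21.7°; Δs = 13/2·(1 − cos(π·0.2074)) = 1.3313; s = 0.0000 + 1.3313 = 1.3313
segment 2 (287.1° to 308.8°, simple-harmonic, h = 13) is passed completely: s = 0.0000 + (13) = 13.0000
θ = 337.1° falls in segment 3 (308.8° to 360°, simple-harmonic, h = -13): β = 337.1 − 308.8 = 28.3°, B = 51.2°; Δs = -13/2·(1 − cos(π·0.5527)) = -7.5719; s = 13.0000 − 7.5719 = 5.4281
θ = 339.8° falls in segment 3 (308.8° to 360°, simple-harmonic, h = -13): β = 339.8 − 308.8 = 31°, B = 51.2°; Δs = -13/2·(1 − cos(π·0.6055)) = -8.6145; s = 13.0000 − 8.6145 = 4.3855
θ = 351.6° falls in segment 3 (308.8° to 360°, simple-harmonic, h = -13): β = 351.6 − 308.8 = 42.8°, B = 51.2°; Δs = -13/2·(1 − cos(π·0.8359)) = -12.1556; s = 13.0000 − 12.1556 = 0.8444
θ=291.6°: R = R0 + s = 13 + 1.3313 = 14.3313
θ=337.1°: R = R0 + s = 13 + 5.4281 = 18.4281
θ=339.8°: R = R0 + s = 13 + 4.3855 = 17.3855
θ=351.6°: R = R0 + s = 13 + 0.8444 = 13.8444

θ=291.6°: 14.3313
θ=337.1°: 18.4281
θ=339.8°: 17.3855
θ=351.6°: 13.8444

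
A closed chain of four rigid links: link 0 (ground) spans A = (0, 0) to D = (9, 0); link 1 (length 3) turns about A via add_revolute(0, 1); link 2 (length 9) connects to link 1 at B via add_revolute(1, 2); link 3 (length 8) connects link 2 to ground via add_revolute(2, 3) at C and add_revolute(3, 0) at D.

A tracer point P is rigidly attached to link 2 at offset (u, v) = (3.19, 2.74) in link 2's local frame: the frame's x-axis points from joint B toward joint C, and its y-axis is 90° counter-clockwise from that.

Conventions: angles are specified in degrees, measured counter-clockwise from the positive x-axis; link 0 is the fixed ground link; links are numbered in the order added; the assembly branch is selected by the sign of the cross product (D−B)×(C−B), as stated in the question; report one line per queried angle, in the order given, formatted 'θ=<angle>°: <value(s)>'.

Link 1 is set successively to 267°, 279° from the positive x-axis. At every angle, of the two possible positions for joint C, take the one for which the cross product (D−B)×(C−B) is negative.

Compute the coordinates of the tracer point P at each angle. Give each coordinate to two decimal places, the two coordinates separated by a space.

A=(0,0), D=(9.00,0)
θ=267°: B = A + 3.00·(cos267°, sin267°) = (-0.1570, -2.9959)
θ=267°: |BD| = 9.6346
θ=267°: circle(B,9.00) ∩ circle(D,8.00): a=5.6996, h=6.9653
θ=267°:   candidates: C₊=(3.0941,5.3964) cross=67.108; C₋=(7.4258,-7.8436) cross=-67.108
θ=267°:   branch - wants cross < 0 → take C=(7.4258,-7.8436) (cross=-67.108)
θ=267°: ex = (C−B)/|BC| = (0.8425,-0.5386); ey = (0.5386,0.8425)
θ=267°: P = B + 3.19·ex + 2.74·ey = (4.0066,-2.4056)
θ=279°: B = A + 3.00·(cos279°, sin279°) = (0.4693, -2.9631)
θ=279°: |BD| = 9.0306
θ=279°: circle(B,9.00) ∩ circle(D,8.00): a=5.4566, h=7.1572
θ=279°:   candidates: C₊=(3.2754,5.5883) cross=64.634; C₋=(7.9722,-7.9337) cross=-64.634
θ=279°:   branch - wants cross < 0 → take C=(7.9722,-7.9337) (cross=-64.634)
θ=279°: ex = (C−B)/|BC| = (0.8337,-0.5523); ey = (0.5523,0.8337)
θ=279°: P = B + 3.19·ex + 2.74·ey = (4.6419,-2.4407)

θ=267°: 4.01 -2.41
θ=279°: 4.64 -2.44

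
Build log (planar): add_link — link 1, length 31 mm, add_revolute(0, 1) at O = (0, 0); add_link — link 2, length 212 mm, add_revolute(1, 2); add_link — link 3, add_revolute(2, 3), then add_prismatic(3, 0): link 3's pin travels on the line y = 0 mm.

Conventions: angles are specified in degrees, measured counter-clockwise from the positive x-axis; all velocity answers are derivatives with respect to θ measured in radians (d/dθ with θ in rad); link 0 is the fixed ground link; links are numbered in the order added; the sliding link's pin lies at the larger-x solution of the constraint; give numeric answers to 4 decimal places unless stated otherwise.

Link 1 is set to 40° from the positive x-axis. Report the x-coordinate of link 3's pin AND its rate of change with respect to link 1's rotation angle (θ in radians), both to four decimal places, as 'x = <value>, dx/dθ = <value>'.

geometry: r = 31 mm, L = 212 mm, e = 0 mm
crank pin P = (r cos θ, r sin θ) = (23.747378, 19.926416)
h = r sin θ − e = 19.926416 − 0 = 19.926416
x = r cos θ + √(L² − h²) = 23.747378 + 211.061455 = 234.808833
dx/dθ = −r sin θ − h·r cos θ/√(L² − h²) (θ in radians; h = 19.926416) = -22.168418

x = 234.8088, dx/dθ = -22.1684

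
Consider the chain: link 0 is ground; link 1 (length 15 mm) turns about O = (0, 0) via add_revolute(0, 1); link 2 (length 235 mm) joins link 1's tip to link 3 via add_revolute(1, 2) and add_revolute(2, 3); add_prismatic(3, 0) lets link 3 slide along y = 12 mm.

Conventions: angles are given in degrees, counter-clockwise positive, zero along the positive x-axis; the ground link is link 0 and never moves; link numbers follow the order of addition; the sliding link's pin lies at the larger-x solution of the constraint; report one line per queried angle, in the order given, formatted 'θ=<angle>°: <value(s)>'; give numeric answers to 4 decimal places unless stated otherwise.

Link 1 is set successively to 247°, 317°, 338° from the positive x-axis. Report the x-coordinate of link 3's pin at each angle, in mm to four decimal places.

geometry: r = 15 mm, L = 235 mm, e = 12 mm
θ=247°: crank pin P = (r cos θ, r sin θ) = (-5.860967, -13.807573)
θ=247°: h = r sin θ − e = -13.807573 − 12 = -25.807573
θ=247°: x = r cos θ + √(L² − h²) = -5.860967 + 233.578615 = 227.717648
θ=317°: crank pin P = (r cos θ, r sin θ) = (10.970306, -10.229975)
θ=317°: h = r sin θ − e = -10.229975 − 12 = -22.229975
θ=317°: x = r cos θ + √(L² − h²) = 10.970306 + 233.946208 = 244.916513
θ=338°: crank pin P = (r cos θ, r sin θ) = (13.907758, -5.619099)
θ=338°: h = r sin θ − e = -5.619099 − 12 = -17.619099
θ=338°: x = r cos θ + √(L² − h²) = 13.907758 + 234.338574 = 248.246332

θ=247°: 227.7176
θ=317°: 244.9165
θ=338°: 248.2463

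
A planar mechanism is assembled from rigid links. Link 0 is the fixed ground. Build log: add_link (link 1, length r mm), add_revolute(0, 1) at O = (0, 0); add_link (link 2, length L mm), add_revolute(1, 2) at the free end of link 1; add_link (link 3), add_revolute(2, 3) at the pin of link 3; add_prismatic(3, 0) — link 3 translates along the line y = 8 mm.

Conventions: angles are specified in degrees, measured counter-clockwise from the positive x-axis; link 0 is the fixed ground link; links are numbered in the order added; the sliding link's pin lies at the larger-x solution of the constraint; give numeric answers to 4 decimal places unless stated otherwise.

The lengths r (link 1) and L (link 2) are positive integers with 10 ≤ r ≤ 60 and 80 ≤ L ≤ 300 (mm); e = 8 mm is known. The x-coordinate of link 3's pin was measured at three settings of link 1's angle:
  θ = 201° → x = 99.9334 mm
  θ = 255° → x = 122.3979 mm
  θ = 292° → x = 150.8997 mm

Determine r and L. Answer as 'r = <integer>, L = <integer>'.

constraint per measurement: (x − r cos θ)² + (r sin θ − e)² = L²
subtracting the θ₁ and θ₂ equations cancels the r² and L² terms:
r = (x₁² − x₂²) / (2[(x₁cos θ₁ + e sin θ₁) − (x₂cos θ₂ + e sin θ₂)]) = 43.9999 → r = 44
L² = (x₁ − r cos θ₁)² + (r sin θ₁ − e)² = 20449.0117 → L = 143.0000 → L = 143
check at θ₃=292°: x = 150.8997 (printed 150.8997) ✓

r = 44, L = 143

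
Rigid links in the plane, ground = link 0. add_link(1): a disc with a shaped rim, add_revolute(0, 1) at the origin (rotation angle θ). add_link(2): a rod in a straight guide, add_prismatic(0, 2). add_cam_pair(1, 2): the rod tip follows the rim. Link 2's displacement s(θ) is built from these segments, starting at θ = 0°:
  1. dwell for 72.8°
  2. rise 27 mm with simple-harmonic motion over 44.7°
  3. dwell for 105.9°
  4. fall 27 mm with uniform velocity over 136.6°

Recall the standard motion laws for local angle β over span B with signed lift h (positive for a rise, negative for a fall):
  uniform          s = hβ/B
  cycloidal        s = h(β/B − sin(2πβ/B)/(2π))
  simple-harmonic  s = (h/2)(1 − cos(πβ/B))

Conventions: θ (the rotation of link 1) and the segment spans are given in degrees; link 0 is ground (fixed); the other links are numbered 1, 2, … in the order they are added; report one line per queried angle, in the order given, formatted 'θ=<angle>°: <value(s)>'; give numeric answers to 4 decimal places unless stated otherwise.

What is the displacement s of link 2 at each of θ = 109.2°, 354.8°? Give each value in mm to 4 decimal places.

segment 1 (0° to 72.8°, dwell): s unchanged at 0.0000
θ = 109.2° falls in segment 2 (72.8° to 117.5°, simple-harmonic, h = 27): β = 109.2 − 72.8 = 36.4°, B = 44.7°; Δs = 27/2·(1 − cos(π·0.8143)) = 24.7675; s = 0.0000 + 24.7675 = 24.7675
segment 2 (72.8° to 117.5°, simple-harmonic, h = 27) is passed completely: s = 0.0000 + (27) = 27.0000
segment 3 (117.5° to 223.4°, dwell): s unchanged at 27.0000
θ = 354.8° falls in segment 4 (223.4° to 360°, uniform, h = -27): β = 354.8 − 223.4 = 131.4°, B = 136.6°; Δs = -27·131.4/136.6 = -25.9722; s = 27.0000 − 25.9722 = 1.0278

θ=109.2°: 24.7675
θ=354.8°: 1.0278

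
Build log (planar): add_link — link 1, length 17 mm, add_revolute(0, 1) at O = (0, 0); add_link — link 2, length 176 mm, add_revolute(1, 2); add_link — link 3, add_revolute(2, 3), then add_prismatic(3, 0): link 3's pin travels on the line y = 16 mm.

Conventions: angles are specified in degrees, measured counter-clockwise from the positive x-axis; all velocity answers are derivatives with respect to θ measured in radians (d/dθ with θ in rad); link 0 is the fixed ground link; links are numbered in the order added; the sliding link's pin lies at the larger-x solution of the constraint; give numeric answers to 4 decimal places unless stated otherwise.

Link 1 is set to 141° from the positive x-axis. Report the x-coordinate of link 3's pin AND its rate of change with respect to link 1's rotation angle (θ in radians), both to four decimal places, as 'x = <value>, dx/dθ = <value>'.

geometry: r = 17 mm, L = 176 mm, e = 16 mm
crank pin P = (r cos θ, r sin θ) = (-13.211481, 10.698447)
h = r sin θ − e = 10.698447 − 16 = -5.301553
x = r cos θ + √(L² − h²) = -13.211481 + 175.920134 = 162.708653
dx/dθ = −r sin θ − h·r cos θ/√(L² − h²) (θ in radians; h = -5.301553) = -11.096590

x = 162.7087, dx/dθ = -11.0966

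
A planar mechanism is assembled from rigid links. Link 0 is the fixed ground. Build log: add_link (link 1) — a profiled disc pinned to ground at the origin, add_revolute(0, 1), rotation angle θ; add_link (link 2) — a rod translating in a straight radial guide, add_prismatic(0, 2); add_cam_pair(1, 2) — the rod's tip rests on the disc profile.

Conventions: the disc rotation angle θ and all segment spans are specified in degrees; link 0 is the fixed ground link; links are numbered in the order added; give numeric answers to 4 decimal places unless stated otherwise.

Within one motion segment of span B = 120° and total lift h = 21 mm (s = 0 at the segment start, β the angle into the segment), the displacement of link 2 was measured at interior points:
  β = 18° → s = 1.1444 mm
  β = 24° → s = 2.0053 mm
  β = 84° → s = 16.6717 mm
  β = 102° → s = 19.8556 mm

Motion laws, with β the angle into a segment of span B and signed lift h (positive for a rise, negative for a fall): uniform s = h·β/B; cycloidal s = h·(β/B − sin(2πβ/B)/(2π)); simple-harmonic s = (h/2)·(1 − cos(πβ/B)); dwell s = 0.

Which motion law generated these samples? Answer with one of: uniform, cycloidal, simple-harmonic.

candidates at β/B = r: uniform s = h·r (linear in β); cycloidal s = h·(r − sin(2πr)/(2π)); simple-harmonic s = (h/2)(1 − cos(πr))
β=18°: printed 1.1444 | uniform 3.1500, cycloidal 0.4461, simple-harmonic 1.1444
β=24°: printed 2.0053 | uniform 4.2000, cycloidal 1.0213, simple-harmonic 2.0053
β=84°: printed 16.6717 | uniform 14.7000, cycloidal 17.8787, simple-harmonic 16.6717
β=102°: printed 19.8556 | uniform 17.8500, cycloidal 20.5539, simple-harmonic 19.8556
only one law matches every sample → simple-harmonic

simple-harmonic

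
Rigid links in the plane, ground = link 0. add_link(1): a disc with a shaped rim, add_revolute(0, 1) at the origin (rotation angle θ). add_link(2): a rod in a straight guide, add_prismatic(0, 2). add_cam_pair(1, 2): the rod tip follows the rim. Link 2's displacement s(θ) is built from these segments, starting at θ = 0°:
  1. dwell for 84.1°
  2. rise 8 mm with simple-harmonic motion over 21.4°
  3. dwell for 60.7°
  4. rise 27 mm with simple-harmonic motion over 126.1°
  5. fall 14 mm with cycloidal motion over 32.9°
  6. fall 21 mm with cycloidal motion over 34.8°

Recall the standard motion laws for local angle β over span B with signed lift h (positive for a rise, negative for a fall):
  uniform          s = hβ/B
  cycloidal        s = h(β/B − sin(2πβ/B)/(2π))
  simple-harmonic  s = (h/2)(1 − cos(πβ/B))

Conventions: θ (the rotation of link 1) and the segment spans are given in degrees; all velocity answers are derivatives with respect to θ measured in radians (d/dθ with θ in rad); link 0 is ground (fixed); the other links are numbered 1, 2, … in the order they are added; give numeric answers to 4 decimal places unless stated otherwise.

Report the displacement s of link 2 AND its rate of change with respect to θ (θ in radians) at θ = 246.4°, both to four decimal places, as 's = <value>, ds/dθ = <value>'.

segment 1 (0° to 84.1°, dwell): s unchanged at 0.0000
segment 2 (84.1° to 105.5°, simple-harmonic, h = 8) is passed completely: s = 0.0000 + (8) = 8.0000
segment 3 (105.5° to 166.2°, dwell): s unchanged at 8.0000
θ = 246.4° falls in segment 4 (166.2° to 292.3°, simple-harmonic, h = 27): β = 246.4 − 166.2 = 80.2°, B = 126.1°; Δs = 27/2·(1 − cos(π·0.6360)) = 19.0942; s = 8.0000 + 19.0942 = 27.0942
velocity in seg [166.2°–292.3°] (simple-harmonic), θ in radians: β = 80.2° = 1.3998 rad, B = 126.1° = 2.2009 rad; ds/dθ = (πh/(2B)) sin(πβ/B) = (π·27/(2·2.2009)) sin(π·0.6360) = 17.538045 mm/rad

s = 27.0942, ds/dθ = 17.5380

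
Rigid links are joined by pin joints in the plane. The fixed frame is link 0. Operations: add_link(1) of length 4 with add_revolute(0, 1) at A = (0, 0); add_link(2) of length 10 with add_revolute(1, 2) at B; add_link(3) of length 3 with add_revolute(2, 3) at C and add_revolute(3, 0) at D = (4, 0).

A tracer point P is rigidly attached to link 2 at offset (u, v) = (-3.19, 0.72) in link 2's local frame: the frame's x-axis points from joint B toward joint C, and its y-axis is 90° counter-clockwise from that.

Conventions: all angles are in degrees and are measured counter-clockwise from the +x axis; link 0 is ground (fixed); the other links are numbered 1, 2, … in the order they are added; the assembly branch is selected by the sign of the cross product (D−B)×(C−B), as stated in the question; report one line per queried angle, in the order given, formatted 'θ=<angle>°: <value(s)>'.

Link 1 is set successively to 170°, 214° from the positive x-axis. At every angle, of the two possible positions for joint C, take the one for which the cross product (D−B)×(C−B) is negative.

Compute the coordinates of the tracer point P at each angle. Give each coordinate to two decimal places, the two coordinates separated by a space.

A=(0,0), D=(4.00,0)
θ=170°: B = A + 4.00·(cos170°, sin170°) = (-3.9392, 0.6946)
θ=170°: |BD| = 7.9696
θ=170°: circle(B,10.00) ∩ circle(D,3.00): a=9.6940, h=2.4548
θ=170°:   candidates: C₊=(5.9318,2.2952) cross=19.564; C₋=(5.5039,-2.5958) cross=-19.564
θ=170°:   branch - wants cross < 0 → take C=(5.5039,-2.5958) (cross=-19.564)
θ=170°: ex = (C−B)/|BC| = (0.9443,-0.3290); ey = (0.3290,0.9443)
θ=170°: P = B + -3.19·ex + 0.72·ey = (-6.7147,2.4241)
θ=214°: B = A + 4.00·(cos214°, sin214°) = (-3.3162, -2.2368)
θ=214°: |BD| = 7.6504
θ=214°: circle(B,10.00) ∩ circle(D,3.00): a=9.7726, h=2.1205
θ=214°:   candidates: C₊=(5.4095,2.6483) cross=16.223; C₋=(6.6494,-1.4074) cross=-16.223
θ=214°:   branch - wants cross < 0 → take C=(6.6494,-1.4074) (cross=-16.223)
θ=214°: ex = (C−B)/|BC| = (0.9966,0.0829); ey = (-0.0829,0.9966)
θ=214°: P = B + -3.19·ex + 0.72·ey = (-6.5549,-1.7838)

θ=170°: -6.71 2.42
θ=214°: -6.55 -1.78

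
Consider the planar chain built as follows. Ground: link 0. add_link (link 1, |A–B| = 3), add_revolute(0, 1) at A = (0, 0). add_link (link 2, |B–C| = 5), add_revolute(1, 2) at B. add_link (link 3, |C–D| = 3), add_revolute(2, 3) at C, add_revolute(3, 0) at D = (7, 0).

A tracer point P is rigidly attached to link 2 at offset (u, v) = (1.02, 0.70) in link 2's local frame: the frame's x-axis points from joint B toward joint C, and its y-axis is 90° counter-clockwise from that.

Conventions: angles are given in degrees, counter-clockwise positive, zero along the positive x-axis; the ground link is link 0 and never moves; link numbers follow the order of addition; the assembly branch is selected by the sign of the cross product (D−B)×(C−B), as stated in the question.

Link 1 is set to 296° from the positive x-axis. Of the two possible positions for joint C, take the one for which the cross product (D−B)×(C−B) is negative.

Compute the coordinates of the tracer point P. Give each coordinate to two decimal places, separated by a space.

A=(0,0), D=(7.00,0)
B = A + 3.00·(cos296°, sin296°) = (1.3151, -2.6964)
|BD| = 6.2919
circle(B,5.00) ∩ circle(D,3.00): a=4.4174, h=2.3423
  candidates: C₊=(4.3026,1.3130) cross=14.737; C₋=(6.3101,-2.9196) cross=-14.737
  branch - wants cross < 0 → take C=(6.3101,-2.9196) (cross=-14.737)
ex = (C−B)/|BC| = (0.9990,-0.0446); ey = (0.0446,0.9990)
P = B + 1.02·ex + 0.70·ey = (2.3653,-2.0426)

2.37 -2.04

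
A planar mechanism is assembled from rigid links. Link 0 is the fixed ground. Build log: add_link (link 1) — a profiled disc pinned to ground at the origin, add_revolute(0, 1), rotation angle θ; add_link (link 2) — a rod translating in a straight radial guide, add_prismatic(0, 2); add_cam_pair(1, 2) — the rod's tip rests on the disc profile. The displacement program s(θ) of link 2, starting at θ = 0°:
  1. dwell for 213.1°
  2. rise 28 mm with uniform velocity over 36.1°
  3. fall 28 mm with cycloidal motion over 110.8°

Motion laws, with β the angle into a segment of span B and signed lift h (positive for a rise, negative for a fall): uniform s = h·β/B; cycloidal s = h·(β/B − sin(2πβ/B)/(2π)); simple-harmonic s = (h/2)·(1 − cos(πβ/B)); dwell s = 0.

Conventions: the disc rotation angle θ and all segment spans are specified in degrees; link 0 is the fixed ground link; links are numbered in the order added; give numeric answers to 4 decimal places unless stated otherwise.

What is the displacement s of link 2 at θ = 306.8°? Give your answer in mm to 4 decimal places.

seg 1 [0°–213.1°] dwell: s stays 0.0000
seg 2 [213.1°–249.2°] uniform, h=28: full span → s += 28 → s = 28.0000
seg 3 [249.2°–360°] cycloidal, h=-28: θ=306.8° here. β=57.6, B=110.8. -28·(0.5199 − sin(2π·0.5199)/(2π)) = -15.1105 → s = 12.8895

12.8895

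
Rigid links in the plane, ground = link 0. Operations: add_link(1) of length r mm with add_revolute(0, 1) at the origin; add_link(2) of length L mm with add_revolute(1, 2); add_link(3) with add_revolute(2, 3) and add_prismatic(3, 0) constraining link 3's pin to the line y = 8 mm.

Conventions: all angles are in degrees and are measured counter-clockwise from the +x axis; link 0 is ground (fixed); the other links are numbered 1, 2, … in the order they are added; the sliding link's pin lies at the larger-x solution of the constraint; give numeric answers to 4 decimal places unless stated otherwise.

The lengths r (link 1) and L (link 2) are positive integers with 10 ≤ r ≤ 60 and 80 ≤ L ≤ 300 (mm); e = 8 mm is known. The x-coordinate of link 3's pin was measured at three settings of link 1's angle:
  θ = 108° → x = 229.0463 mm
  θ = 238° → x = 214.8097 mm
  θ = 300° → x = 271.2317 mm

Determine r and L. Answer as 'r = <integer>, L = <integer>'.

constraint per measurement: (x − r cos θ)² + (r sin θ − e)² = L²
subtracting the θ₁ and θ₂ equations cancels the r² and L² terms:
r = (x₁² − x₂²) / (2[(x₁cos θ₁ + e sin θ₁) − (x₂cos θ₂ + e sin θ₂)]) = 55.0000 → r = 55
L² = (x₁ − r cos θ₁)² + (r sin θ₁ − e)² = 62499.9897 → L = 250.0000 → L = 250
check at θ₃=300°: x = 271.2317 (printed 271.2317) ✓

r = 55, L = 250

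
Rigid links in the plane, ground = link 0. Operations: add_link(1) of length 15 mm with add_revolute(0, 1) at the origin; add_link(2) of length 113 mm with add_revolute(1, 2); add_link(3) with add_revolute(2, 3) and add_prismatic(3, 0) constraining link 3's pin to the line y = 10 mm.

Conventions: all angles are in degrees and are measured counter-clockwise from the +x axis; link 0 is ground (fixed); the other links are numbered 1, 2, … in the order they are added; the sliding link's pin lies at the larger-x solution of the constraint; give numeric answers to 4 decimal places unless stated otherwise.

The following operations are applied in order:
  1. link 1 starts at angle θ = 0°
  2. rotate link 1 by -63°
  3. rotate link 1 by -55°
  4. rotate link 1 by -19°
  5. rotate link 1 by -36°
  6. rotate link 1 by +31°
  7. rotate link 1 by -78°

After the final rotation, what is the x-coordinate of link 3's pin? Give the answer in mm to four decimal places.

geometry: r = 15 mm, L = 113 mm, e = 10 mm; θ starts at 0°
rotate link 1 by -63°: θ ← 0° -63° = -63°
rotate link 1 by -55°: θ ← -63° -55° = -118°
rotate link 1 by -19°: θ ← -118° -19° = -137°
rotate link 1 by -36°: θ ← -137° -36° = -173°
rotate link 1 by +31°: θ ← -173° +31° = -142°
rotate link 1 by -78°: θ ← -142° -78° = -220°
crank pin P = (r cos θ, r sin θ) = (-11.490667, 9.641814)
h = r sin θ − e = 9.641814 − 10 = -0.358186
x = r cos θ + √(L² − h²) = -11.490667 + 112.999432 = 101.508766

101.5088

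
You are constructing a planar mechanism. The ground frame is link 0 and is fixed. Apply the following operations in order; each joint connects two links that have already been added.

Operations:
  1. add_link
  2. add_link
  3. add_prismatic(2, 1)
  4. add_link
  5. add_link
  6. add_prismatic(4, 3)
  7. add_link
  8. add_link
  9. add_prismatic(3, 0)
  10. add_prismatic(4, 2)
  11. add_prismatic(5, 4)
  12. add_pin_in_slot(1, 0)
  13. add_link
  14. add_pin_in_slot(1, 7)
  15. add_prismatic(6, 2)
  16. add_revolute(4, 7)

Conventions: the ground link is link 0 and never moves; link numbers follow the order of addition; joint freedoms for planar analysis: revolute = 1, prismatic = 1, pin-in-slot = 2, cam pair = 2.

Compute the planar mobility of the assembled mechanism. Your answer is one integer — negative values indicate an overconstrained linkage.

L=1 J1=0 J2=0
add link → L=2 J1=0 J2=0
add link → L=3 J1=0 J2=0
P@2,1 dof=1 J1 → L=3 J1=1 J2=0
add link → L=4 J1=1 J2=0
add link → L=5 J1=1 J2=0
P@4,3 dof=1 J1 → L=5 J1=2 J2=0
add link → L=6 J1=2 J2=0
add link → L=7 J1=2 J2=0
P@3,0 dof=1 J1 → L=7 J1=3 J2=0
P@4,2 dof=1 J1 → L=7 J1=4 J2=0
P@5,4 dof=1 J1 → L=7 J1=5 J2=0
PS@1,0 dof=2 J2 → L=7 J1=5 J2=1
add link → L=8 J1=5 J2=1
PS@1,7 dof=2 J2 → L=8 J1=5 J2=2
P@6,2 dof=1 J1 → L=8 J1=6 J2=2
R@4,7 dof=1 J1 → L=8 J1=7 J2=2
M=3(L−1)−2J1−J2=3·7−2·7−2=5

M = 5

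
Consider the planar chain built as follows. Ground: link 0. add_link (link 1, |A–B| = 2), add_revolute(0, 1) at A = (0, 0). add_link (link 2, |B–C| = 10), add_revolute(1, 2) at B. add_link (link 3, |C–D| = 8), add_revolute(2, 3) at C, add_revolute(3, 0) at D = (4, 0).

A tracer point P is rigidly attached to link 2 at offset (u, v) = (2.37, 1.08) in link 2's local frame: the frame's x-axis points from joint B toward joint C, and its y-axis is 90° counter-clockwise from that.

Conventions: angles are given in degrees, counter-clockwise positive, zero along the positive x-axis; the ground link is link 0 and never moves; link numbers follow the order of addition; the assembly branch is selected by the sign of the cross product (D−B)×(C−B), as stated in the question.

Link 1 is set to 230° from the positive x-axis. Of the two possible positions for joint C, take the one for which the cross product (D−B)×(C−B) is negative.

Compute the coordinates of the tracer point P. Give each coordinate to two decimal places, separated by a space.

A=(0,0), D=(4.00,0)
B = A + 2.00·(cos230°, sin230°) = (-1.2856, -1.5321)
|BD| = 5.5031
circle(B,10.00) ∩ circle(D,8.00): a=6.0224, h=7.9831
  candidates: C₊=(2.2762,7.8121) cross=43.932; C₋=(6.7213,-7.5229) cross=-43.932
  branch - wants cross < 0 → take C=(6.7213,-7.5229) (cross=-43.932)
ex = (C−B)/|BC| = (0.8007,-0.5991); ey = (0.5991,0.8007)
P = B + 2.37·ex + 1.08·ey = (1.2591,-2.0872)

1.26 -2.09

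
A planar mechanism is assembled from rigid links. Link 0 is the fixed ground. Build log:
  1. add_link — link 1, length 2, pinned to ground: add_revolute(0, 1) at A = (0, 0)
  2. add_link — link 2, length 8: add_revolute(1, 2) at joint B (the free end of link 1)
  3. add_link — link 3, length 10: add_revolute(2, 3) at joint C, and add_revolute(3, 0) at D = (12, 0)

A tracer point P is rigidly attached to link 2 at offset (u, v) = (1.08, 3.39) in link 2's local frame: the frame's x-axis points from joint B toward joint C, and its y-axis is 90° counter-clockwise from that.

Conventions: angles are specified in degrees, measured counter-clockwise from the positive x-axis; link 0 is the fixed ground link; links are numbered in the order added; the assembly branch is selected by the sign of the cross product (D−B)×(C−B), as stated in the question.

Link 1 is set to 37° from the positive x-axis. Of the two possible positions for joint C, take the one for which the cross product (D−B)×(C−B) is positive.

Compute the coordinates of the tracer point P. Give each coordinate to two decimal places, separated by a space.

A=(0,0), D=(12.00,0)
B = A + 2.00·(cos37°, sin37°) = (1.5973, 1.2036)
|BD| = 10.4721
circle(B,8.00) ∩ circle(D,10.00): a=3.5172, h=7.1853
  candidates: C₊=(5.9170,7.9371) cross=75.246; C₋=(4.2653,-6.3384) cross=-75.246
  branch + wants cross > 0 → take C=(5.9170,7.9371) (cross=75.246)
ex = (C−B)/|BC| = (0.5400,0.8417); ey = (-0.8417,0.5400)
P = B + 1.08·ex + 3.39·ey = (-0.6729,3.9431)

-0.67 3.94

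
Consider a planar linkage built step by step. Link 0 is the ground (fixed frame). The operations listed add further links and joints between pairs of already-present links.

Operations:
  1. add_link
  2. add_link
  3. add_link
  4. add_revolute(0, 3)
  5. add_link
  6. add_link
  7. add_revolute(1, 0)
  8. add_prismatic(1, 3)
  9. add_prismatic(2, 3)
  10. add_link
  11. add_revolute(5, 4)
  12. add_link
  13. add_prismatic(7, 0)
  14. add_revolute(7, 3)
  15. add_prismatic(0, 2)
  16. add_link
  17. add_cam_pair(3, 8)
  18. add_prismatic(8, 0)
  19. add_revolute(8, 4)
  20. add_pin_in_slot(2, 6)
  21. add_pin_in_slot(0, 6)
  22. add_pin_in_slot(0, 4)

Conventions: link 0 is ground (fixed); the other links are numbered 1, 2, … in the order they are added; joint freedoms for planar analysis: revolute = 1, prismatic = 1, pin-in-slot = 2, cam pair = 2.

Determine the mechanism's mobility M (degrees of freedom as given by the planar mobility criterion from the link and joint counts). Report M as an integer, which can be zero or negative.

(L,J1,J2)=(1,0,0); link0 fixed
link1: (2,0,0)
link2: (3,0,0)
link3: (4,0,0)
R 0-3 [J1]: (4,1,0)
link4: (5,1,0)
link5: (6,1,0)
R 1-0 [J1]: (6,2,0)
P 1-3 [J1]: (6,3,0)
P 2-3 [J1]: (6,4,0)
link6: (7,4,0)
R 5-4 [J1]: (7,5,0)
link7: (8,5,0)
P 7-0 [J1]: (8,6,0)
R 7-3 [J1]: (8,7,0)
P 0-2 [J1]: (8,8,0)
link8: (9,8,0)
C 3-8 [J2]: (9,8,1)
P 8-0 [J1]: (9,9,1)
R 8-4 [J1]: (9,10,1)
PS 2-6 [J2]: (9,10,2)
PS 0-6 [J2]: (9,10,3)
PS 0-4 [J2]: (9,10,4)
Grübler: 3·8 − 2·10 − 4 = 0

M = 0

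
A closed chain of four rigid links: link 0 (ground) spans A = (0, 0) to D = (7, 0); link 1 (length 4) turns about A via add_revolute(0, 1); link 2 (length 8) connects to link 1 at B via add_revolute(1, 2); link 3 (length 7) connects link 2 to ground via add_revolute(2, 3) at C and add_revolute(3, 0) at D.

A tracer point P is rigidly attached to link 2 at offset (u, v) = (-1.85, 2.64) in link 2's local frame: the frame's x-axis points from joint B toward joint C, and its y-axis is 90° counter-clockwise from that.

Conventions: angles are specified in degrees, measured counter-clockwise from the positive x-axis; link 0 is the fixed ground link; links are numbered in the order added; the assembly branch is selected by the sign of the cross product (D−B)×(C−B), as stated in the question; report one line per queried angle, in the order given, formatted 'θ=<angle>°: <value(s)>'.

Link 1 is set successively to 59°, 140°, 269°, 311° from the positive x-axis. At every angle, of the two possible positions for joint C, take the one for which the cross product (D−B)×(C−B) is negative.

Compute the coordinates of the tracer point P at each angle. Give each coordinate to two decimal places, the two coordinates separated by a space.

A=(0,0), D=(7.00,0)
θ=59°: B = A + 4.00·(cos59°, sin59°) = (2.0602, 3.4287)
θ=59°: |BD| = 6.0131
θ=59°: circle(B,8.00) ∩ circle(D,7.00): a=4.2538, h=6.7753
θ=59°:   candidates: C₊=(9.4180,6.5691) cross=40.741; C₋=(1.6915,-4.5628) cross=-40.741
θ=59°:   branch - wants cross < 0 → take C=(1.6915,-4.5628) (cross=-40.741)
θ=59°: ex = (C−B)/|BC| = (-0.0461,-0.9989); ey = (0.9989,-0.0461)
θ=59°: P = B + -1.85·ex + 2.64·ey = (4.7826,5.1550)
θ=140°: B = A + 4.00·(cos140°, sin140°) = (-3.0642, 2.5712)
θ=140°: |BD| = 10.3874
θ=140°: circle(B,8.00) ∩ circle(D,7.00): a=5.9157, h=5.3855
θ=140°:   candidates: C₊=(4.0005,6.3248) cross=55.942; C₋=(1.3344,-4.1111) cross=-55.942
θ=140°:   branch - wants cross < 0 → take C=(1.3344,-4.1111) (cross=-55.942)
θ=140°: ex = (C−B)/|BC| = (0.5498,-0.8353); ey = (0.8353,0.5498)
θ=140°: P = B + -1.85·ex + 2.64·ey = (-1.8762,5.5680)
θ=269°: B = A + 4.00·(cos269°, sin269°) = (-0.0698, -3.9994)
θ=269°: |BD| = 8.1226
θ=269°: circle(B,8.00) ∩ circle(D,7.00): a=4.9847, h=6.2572
θ=269°:   candidates: C₊=(1.1878,3.9011) cross=50.825; C₋=(7.3497,-6.9913) cross=-50.825
θ=269°:   branch - wants cross < 0 → take C=(7.3497,-6.9913) (cross=-50.825)
θ=269°: ex = (C−B)/|BC| = (0.9274,-0.3740); ey = (0.3740,0.9274)
θ=269°: P = B + -1.85·ex + 2.64·ey = (-0.7982,-0.8591)
θ=311°: B = A + 4.00·(cos311°, sin311°) = (2.6242, -3.0188)
θ=311°: |BD| = 5.3161
θ=311°: circle(B,8.00) ∩ circle(D,7.00): a=4.0689, h=6.8880
θ=311°:   candidates: C₊=(2.0619,4.9614) cross=36.617; C₋=(9.8849,-6.3779) cross=-36.617
θ=311°:   branch - wants cross < 0 → take C=(9.8849,-6.3779) (cross=-36.617)
θ=311°: ex = (C−B)/|BC| = (0.9076,-0.4199); ey = (0.4199,0.9076)
θ=311°: P = B + -1.85·ex + 2.64·ey = (2.0537,0.1540)

θ=59°: 4.78 5.16
θ=140°: -1.88 5.57
θ=269°: -0.80 -0.86
θ=311°: 2.05 0.15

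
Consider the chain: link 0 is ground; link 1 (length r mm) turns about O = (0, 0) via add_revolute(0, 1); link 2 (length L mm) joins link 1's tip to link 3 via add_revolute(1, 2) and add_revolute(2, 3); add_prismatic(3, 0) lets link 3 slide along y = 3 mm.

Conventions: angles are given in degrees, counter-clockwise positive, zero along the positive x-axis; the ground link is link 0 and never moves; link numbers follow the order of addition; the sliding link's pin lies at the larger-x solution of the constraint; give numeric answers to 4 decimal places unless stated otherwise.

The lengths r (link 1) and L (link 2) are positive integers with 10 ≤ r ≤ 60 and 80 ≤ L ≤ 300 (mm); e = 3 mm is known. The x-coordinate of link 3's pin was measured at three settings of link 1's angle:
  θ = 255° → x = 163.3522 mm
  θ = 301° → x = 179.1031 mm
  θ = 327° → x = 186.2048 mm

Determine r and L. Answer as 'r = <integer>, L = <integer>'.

constraint per measurement: (x − r cos θ)² + (r sin θ − e)² = L²
subtracting the θ₁ and θ₂ equations cancels the r² and L² terms:
r = (x₁² − x₂²) / (2[(x₁cos θ₁ + e sin θ₁) − (x₂cos θ₂ + e sin θ₂)]) = 19.9999 → r = 20
L² = (x₁ − r cos θ₁)² + (r sin θ₁ − e)² = 28899.9988 → L = 170.0000 → L = 170
check at θ₃=327°: x = 186.2048 (printed 186.2048) ✓

r = 20, L = 170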